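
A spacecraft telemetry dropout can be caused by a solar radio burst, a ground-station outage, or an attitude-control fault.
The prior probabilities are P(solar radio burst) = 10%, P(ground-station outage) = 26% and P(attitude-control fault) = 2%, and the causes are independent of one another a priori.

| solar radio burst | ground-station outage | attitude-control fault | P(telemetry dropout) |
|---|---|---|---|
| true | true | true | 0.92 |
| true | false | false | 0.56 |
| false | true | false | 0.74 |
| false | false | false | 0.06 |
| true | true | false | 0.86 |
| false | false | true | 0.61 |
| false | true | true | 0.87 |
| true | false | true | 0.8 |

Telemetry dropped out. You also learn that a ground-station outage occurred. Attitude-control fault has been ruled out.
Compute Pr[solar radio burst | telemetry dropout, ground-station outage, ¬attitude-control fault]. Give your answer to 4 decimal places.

Numerator (weight on configurations with solar radio burst): 0.86·0.1 = 0.086000
Denominator P(telemetry dropout | ground-station outage, ¬attitude-control fault): 0.74·0.9 + 0.86·0.1 = 0.752000
P(solar radio burst | telemetry dropout, ground-station outage, ¬attitude-control fault) = 0.086000/0.752000 ≈ 0.1144

Pr[solar radio burst | telemetry dropout, ground-station outage, ¬attitude-control fault] ≈ 0.1144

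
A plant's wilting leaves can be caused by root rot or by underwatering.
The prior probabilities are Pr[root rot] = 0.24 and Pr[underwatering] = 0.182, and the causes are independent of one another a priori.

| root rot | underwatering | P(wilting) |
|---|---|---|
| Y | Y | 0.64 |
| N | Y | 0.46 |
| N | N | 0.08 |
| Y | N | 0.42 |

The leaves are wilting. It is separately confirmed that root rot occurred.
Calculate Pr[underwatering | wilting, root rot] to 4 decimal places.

Pr[underwatering | wilting, root rot] ≈ 0.2532

By total probability over both values of underwatering:
  P(wilting | root rot) = 0.42·0.818 + 0.64·0.182
        = 0.343560 + 0.116480 = 0.460040
Configurations with underwatering contribute 0.116480, so
  P(underwatering | wilting, root rot) = 0.116480 / 0.460040 ≈ 0.2532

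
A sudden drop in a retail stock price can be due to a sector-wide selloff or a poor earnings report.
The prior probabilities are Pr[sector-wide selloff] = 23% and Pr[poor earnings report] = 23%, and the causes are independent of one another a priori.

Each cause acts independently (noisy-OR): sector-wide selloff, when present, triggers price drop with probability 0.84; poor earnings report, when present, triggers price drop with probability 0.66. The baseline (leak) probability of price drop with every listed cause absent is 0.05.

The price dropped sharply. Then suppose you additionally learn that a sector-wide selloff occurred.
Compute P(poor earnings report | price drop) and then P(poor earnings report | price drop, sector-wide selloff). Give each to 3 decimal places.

Under noisy-OR, P(price drop | causes) = 1 − (1−0.05)·∏(1−qᵢ) over the active causes.
Weight on poor earnings report=true, given the evidence: 0.119897 + 0.050166 = 0.170063
Normalizer over all consistent configurations: 0.05×0.77×0.77 + 0.677×0.77×0.23 + 0.848×0.23×0.77 + 0.94832×0.23×0.23 = 0.349889
Posterior = 0.170063 / 0.349889 ≈ 0.486

With the extra evidence:
For the numerator, keep only poor earnings report=true terms: 0.94832×0.23 = 0.218114
Denominator P(price drop | sector-wide selloff): 0.848×0.77 + 0.94832×0.23 = 0.871074
Posterior = 0.218114 / 0.871074 ≈ 0.250

P(poor earnings report | price drop) ≈ 0.486; P(poor earnings report | price drop, sector-wide selloff) ≈ 0.250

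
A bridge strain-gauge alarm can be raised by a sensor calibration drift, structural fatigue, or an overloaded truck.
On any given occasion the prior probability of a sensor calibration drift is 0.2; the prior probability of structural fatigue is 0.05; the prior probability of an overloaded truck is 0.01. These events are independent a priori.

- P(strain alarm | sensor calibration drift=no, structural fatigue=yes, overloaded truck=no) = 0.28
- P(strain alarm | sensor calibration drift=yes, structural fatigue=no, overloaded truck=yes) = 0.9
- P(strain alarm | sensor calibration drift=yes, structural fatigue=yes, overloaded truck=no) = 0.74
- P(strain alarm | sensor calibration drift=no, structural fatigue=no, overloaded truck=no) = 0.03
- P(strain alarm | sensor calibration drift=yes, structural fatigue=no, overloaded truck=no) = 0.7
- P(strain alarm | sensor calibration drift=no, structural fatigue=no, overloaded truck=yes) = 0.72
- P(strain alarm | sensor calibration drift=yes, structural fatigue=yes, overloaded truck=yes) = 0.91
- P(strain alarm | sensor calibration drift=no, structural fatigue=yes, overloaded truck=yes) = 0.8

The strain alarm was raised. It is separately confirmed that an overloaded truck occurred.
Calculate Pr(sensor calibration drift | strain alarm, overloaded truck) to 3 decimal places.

Numerator (weight on configurations with sensor calibration drift): 0.171000 + 0.009100 = 0.180100
Denominator P(strain alarm | overloaded truck): 0.72*0.8*0.95 + 0.8*0.8*0.05 + 0.9*0.2*0.95 + 0.91*0.2*0.05 = 0.759300
P(sensor calibration drift | strain alarm, overloaded truck) = 0.180100/0.759300 ≈ 0.237

Pr(sensor calibration drift | strain alarm, overloaded truck) ≈ 0.237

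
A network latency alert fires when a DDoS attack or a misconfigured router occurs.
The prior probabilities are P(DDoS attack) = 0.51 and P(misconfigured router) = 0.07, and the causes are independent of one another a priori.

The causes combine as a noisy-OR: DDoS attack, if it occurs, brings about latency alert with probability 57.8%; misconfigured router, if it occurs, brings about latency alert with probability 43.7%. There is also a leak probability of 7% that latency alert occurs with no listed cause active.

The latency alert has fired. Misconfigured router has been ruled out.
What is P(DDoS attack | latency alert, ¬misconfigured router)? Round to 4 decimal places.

Under noisy-OR, P(latency alert | causes) = 1 − (1−0.07)·∏(1−qᵢ) over the active causes.
Sum P(latency alert|·) weighted by the priors over both values of DDoS attack:
  P(latency alert | ¬misconfigured router) = 0.07*0.49 + 0.60754*0.51
        = 0.034300 + 0.309845 = 0.344145
The terms with DDoS attack present sum to 0.309845, so
  P(DDoS attack | latency alert, ¬misconfigured router) = 0.309845 / 0.344145 ≈ 0.9003

P(DDoS attack | latency alert, ¬misconfigured router) ≈ 0.9003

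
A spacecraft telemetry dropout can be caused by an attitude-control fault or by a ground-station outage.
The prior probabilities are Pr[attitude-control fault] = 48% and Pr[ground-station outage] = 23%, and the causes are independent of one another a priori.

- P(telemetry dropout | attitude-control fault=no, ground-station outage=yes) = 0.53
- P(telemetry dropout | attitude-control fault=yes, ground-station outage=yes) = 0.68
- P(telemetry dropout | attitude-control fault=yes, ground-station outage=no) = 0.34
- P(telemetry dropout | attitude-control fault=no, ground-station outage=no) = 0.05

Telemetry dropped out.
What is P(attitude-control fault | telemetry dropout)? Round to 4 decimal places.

P(attitude-control fault | telemetry dropout) ≈ 0.7065

Enumerate the 4 (attitude-control fault, ground-station outage) configurations and weight by the priors:
  P(telemetry dropout) = 0.05·0.52·0.77 + 0.53·0.52·0.23 + 0.34·0.48·0.77 + 0.68·0.48·0.23
        = 0.020020 + 0.063388 + 0.125664 + 0.075072 = 0.284144
The terms with attitude-control fault present sum to 0.200736, so
  P(attitude-control fault | telemetry dropout) = 0.200736 / 0.284144 ≈ 0.7065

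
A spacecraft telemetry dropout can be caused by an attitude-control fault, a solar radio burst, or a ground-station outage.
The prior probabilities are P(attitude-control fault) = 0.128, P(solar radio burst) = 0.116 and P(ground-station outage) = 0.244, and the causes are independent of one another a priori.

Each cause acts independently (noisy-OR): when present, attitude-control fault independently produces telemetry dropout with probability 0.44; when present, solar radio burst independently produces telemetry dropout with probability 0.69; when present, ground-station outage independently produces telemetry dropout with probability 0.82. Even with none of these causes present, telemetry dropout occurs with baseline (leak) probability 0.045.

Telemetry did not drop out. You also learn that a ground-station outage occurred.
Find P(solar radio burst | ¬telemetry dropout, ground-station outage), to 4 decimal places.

P(solar radio burst | ¬telemetry dropout, ground-station outage) ≈ 0.0391

Under noisy-OR, P(telemetry dropout | causes) = 1 − (1−0.045)·∏(1−qᵢ) over the active causes.
By total probability over the 4 (attitude-control fault, solar radio burst) configurations:
  P(¬telemetry dropout | ground-station outage) = 0.1719·0.872·0.884 + 0.053289·0.872·0.116 + 0.096264·0.128·0.884 + 0.029842·0.128·0.116
        = 0.132509 + 0.005390 + 0.010892 + 0.000443 = 0.149234
Configurations with solar radio burst contribute 0.005833, so
  P(solar radio burst | ¬telemetry dropout, ground-station outage) = 0.005833 / 0.149234 ≈ 0.0391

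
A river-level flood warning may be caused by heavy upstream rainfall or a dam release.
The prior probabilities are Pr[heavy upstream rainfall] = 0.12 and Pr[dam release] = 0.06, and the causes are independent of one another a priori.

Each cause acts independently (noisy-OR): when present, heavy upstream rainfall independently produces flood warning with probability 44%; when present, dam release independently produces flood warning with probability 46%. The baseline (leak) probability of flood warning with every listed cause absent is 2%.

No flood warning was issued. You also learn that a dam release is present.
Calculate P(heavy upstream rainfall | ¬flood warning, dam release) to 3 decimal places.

P(heavy upstream rainfall | ¬flood warning, dam release) ≈ 0.071

Under noisy-OR, P(flood warning | causes) = 1 − (1−0.02)·∏(1−qᵢ) over the active causes.
P(¬flood warning | dam release) = 0.5292*0.88 + 0.296352*0.12 = 0.465696 + 0.035562 = 0.501258
Restricting to configurations with heavy upstream rainfall present: 0.296352*0.12 = 0.035562.
Hence the posterior is 0.035562/0.501258 ≈ 0.071.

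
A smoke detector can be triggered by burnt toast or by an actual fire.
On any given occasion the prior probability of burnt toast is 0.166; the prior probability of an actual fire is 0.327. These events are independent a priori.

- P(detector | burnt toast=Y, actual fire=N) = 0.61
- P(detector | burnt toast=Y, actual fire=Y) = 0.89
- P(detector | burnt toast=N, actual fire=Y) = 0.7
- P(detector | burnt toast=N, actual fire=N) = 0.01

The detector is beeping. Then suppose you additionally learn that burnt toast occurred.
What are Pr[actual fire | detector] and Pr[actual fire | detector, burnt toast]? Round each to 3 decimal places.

P(detector) = 0.01×0.834×0.673 + 0.7×0.834×0.327 + 0.61×0.166×0.673 + 0.89×0.166×0.327 = 0.005613 + 0.190903 + 0.068148 + 0.048311 = 0.312975
Of this, 0.239214 comes from 0.190903 + 0.048311 (the actual fire=true cases).
So P(actual fire | detector) = 0.239214/0.312975 ≈ 0.764.

Now also conditioning on burnt toast=true:
Numerator (weight on configurations with actual fire): 0.89·0.327 = 0.291030
Normalizer over all consistent configurations: 0.61·0.673 + 0.89·0.327 = 0.701560
P(actual fire | detector, burnt toast) = 0.291030/0.701560 ≈ 0.415
Conditioning on burnt toast lowers the posterior on actual fire: the classic explaining-away effect in a common-effect structure.

Pr[actual fire | detector] ≈ 0.764; Pr[actual fire | detector, burnt toast] ≈ 0.415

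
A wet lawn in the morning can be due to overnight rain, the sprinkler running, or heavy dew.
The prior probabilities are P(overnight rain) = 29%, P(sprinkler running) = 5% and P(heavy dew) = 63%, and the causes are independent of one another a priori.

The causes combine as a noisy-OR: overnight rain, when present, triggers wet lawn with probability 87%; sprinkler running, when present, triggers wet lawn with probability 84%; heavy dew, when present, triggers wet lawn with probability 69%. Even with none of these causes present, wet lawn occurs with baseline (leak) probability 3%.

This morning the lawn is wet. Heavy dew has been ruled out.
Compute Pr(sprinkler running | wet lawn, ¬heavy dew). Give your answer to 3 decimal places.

Pr(sprinkler running | wet lawn, ¬heavy dew) ≈ 0.145

Under noisy-OR, P(wet lawn | causes) = 1 − (1−0.03)·∏(1−qᵢ) over the active causes.
For the numerator, keep only sprinkler running=true terms: 0.029990 + 0.014207 = 0.044197
Denominator P(wet lawn | ¬heavy dew): 0.03*0.71*0.95 + 0.8448*0.71*0.05 + 0.8739*0.29*0.95 + 0.979824*0.29*0.05 = 0.305191
Posterior = 0.044197 / 0.305191 ≈ 0.145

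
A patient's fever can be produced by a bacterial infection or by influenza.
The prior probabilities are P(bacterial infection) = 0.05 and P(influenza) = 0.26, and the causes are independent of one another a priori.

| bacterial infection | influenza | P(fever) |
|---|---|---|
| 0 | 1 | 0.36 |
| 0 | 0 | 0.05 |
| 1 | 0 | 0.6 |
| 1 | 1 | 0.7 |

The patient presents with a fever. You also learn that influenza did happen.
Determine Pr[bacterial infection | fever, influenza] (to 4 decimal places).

Weight on bacterial infection=true, given the evidence: 0.7·0.05 = 0.035000
Denominator P(fever | influenza): 0.36·0.95 + 0.7·0.05 = 0.377000
Posterior = 0.035000 / 0.377000 ≈ 0.0928

Pr[bacterial infection | fever, influenza] ≈ 0.0928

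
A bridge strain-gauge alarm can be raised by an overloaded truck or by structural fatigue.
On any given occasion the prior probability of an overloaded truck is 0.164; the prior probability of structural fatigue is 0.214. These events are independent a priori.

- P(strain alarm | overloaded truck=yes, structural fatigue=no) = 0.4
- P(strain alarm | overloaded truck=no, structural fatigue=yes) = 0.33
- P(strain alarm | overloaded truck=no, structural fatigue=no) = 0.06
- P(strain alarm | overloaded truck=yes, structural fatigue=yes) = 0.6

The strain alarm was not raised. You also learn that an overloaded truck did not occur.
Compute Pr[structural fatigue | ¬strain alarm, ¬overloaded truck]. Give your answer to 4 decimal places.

P(¬strain alarm | ¬overloaded truck) = 0.94×0.786 + 0.67×0.214 = 0.738840 + 0.143380 = 0.882220
The structural fatigue-present share is 0.67×0.214 = 0.143380.
So P(structural fatigue | ¬strain alarm, ¬overloaded truck) = 0.143380/0.882220 ≈ 0.1625.

Pr[structural fatigue | ¬strain alarm, ¬overloaded truck] ≈ 0.1625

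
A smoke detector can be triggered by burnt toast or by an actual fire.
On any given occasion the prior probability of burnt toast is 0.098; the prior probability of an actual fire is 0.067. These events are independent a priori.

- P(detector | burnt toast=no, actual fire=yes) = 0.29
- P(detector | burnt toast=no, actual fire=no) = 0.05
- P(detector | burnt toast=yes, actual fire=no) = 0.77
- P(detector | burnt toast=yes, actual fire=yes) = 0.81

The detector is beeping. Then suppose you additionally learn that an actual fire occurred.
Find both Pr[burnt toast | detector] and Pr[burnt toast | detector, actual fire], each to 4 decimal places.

Pr[burnt toast | detector] ≈ 0.5596; Pr[burnt toast | detector, actual fire] ≈ 0.2328

Weight on burnt toast=true, given the evidence: 0.070404 + 0.005318 = 0.075722
The normalizing constant is 0.05×0.902×0.933 + 0.29×0.902×0.067 + 0.77×0.098×0.933 + 0.81×0.098×0.067 = 0.135326
Posterior = 0.075722 / 0.135326 ≈ 0.5596

Now also conditioning on actual fire=true:
Sum P(detector|·) weighted by the priors over both values of burnt toast:
  P(detector | actual fire) = 0.29×0.902 + 0.81×0.098
        = 0.261580 + 0.079380 = 0.340960
The terms with burnt toast present sum to 0.079380, so
  P(burnt toast | detector, actual fire) = 0.079380 / 0.340960 ≈ 0.2328
— actual fire explains away the evidence for burnt toast.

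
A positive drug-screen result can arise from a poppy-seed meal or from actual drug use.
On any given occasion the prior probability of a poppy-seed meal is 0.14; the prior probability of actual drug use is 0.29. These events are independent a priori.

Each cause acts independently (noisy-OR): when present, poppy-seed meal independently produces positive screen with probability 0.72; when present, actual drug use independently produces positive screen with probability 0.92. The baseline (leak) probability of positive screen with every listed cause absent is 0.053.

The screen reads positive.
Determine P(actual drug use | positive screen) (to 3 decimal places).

P(actual drug use | positive screen) ≈ 0.719

Under noisy-OR, P(positive screen | causes) = 1 − (1−0.053)·∏(1−qᵢ) over the active causes.
Numerator (weight on configurations with actual drug use): 0.230505 + 0.039739 = 0.270244
The normalizing constant is 0.053*0.86*0.71 + 0.92424*0.86*0.29 + 0.73484*0.14*0.71 + 0.978787*0.14*0.29 = 0.375649
Posterior = 0.270244 / 0.375649 ≈ 0.719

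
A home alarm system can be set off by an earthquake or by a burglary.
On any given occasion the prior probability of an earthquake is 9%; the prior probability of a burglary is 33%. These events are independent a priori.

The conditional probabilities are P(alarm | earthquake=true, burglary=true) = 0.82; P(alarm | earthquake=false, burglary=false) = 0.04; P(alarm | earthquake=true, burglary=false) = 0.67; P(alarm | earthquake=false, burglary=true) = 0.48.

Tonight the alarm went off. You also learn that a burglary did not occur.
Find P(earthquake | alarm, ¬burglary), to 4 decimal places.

P(alarm | ¬burglary) = 0.04×0.91 + 0.67×0.09 = 0.036400 + 0.060300 = 0.096700
Restricting to configurations with earthquake present: 0.67×0.09 = 0.060300.
So P(earthquake | alarm, ¬burglary) = 0.060300/0.096700 ≈ 0.6236.

P(earthquake | alarm, ¬burglary) ≈ 0.6236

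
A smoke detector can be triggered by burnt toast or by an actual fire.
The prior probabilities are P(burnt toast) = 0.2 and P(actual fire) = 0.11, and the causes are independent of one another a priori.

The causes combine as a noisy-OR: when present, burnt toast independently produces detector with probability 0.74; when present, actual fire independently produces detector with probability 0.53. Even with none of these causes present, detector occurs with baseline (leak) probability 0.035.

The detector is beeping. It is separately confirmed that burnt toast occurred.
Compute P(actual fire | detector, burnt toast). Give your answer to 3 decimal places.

P(actual fire | detector, burnt toast) ≈ 0.127

Under noisy-OR, P(detector | causes) = 1 − (1−0.035)·∏(1−qᵢ) over the active causes.
For the numerator, keep only actual fire=true terms: 0.882077·0.11 = 0.097028
The normalizing constant is 0.7491·0.89 + 0.882077·0.11 = 0.763727
Posterior = 0.097028 / 0.763727 ≈ 0.127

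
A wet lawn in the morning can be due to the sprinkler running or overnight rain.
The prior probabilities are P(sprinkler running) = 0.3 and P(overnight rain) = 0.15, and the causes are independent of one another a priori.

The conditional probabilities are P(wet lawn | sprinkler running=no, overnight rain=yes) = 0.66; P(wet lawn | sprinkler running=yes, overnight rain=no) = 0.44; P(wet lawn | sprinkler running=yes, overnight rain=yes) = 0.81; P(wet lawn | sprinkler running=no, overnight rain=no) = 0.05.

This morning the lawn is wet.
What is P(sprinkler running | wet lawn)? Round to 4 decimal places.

Weight on sprinkler running=true, given the evidence: 0.112200 + 0.036450 = 0.148650
The normalizing constant is 0.05*0.7*0.85 + 0.66*0.7*0.15 + 0.44*0.3*0.85 + 0.81*0.3*0.15 = 0.247700
Posterior = 0.148650 / 0.247700 ≈ 0.6001

P(sprinkler running | wet lawn) ≈ 0.6001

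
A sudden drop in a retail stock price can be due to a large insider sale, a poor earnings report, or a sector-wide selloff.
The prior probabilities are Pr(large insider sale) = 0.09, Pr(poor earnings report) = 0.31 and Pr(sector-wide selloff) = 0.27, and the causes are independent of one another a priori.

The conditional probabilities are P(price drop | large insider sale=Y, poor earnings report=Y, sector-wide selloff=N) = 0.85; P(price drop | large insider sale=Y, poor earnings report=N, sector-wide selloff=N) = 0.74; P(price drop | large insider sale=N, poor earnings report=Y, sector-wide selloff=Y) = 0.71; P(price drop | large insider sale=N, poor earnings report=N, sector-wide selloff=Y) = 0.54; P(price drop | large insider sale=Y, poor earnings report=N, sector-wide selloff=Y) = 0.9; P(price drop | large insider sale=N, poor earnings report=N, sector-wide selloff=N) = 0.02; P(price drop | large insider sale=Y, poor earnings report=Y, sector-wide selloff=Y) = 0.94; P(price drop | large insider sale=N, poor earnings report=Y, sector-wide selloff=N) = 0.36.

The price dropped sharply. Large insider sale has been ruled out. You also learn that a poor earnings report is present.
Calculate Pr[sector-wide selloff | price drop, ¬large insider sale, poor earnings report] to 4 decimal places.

Pr[sector-wide selloff | price drop, ¬large insider sale, poor earnings report] ≈ 0.4218

P(price drop | ¬large insider sale, poor earnings report) = 0.36·0.73 + 0.71·0.27 = 0.262800 + 0.191700 = 0.454500
Of this, 0.191700 comes from 0.71·0.27 (the sector-wide selloff=true cases).
Hence the posterior is 0.191700/0.454500 ≈ 0.4218.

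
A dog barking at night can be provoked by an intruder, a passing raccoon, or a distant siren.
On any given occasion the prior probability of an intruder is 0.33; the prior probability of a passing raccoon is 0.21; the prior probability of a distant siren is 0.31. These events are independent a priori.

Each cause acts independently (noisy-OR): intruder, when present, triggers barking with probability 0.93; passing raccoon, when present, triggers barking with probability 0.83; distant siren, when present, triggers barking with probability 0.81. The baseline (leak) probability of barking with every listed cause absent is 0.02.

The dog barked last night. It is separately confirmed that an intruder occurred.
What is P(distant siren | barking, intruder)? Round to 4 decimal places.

Under noisy-OR, P(barking | causes) = 1 − (1−0.02)·∏(1−qᵢ) over the active causes.
P(barking | intruder) = 0.9314*0.79*0.69 + 0.986966*0.79*0.31 + 0.988338*0.21*0.69 + 0.997784*0.21*0.31 = 0.507706 + 0.241708 + 0.143210 + 0.064956 = 0.957580
The distant siren-present share is 0.241708 + 0.064956 = 0.306664.
So P(distant siren | barking, intruder) = 0.306664/0.957580 ≈ 0.3202.

P(distant siren | barking, intruder) ≈ 0.3202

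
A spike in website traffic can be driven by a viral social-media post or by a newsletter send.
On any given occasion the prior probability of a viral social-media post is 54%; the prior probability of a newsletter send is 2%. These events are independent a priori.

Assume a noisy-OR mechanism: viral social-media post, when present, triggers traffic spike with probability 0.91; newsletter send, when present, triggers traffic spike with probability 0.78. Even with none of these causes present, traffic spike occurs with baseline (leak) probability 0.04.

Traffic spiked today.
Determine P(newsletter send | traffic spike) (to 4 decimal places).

Under noisy-OR, P(traffic spike | causes) = 1 − (1−0.04)·∏(1−qᵢ) over the active causes.
Enumerate the 4 (viral social-media post, newsletter send) configurations and weight by the priors:
  P(traffic spike) = 0.04·0.46·0.98 + 0.7888·0.46·0.02 + 0.9136·0.54·0.98 + 0.980992·0.54·0.02
        = 0.018032 + 0.007257 + 0.483477 + 0.010595 = 0.519361
The terms with newsletter send present sum to 0.017852, so
  P(newsletter send | traffic spike) = 0.017852 / 0.519361 ≈ 0.0344

P(newsletter send | traffic spike) ≈ 0.0344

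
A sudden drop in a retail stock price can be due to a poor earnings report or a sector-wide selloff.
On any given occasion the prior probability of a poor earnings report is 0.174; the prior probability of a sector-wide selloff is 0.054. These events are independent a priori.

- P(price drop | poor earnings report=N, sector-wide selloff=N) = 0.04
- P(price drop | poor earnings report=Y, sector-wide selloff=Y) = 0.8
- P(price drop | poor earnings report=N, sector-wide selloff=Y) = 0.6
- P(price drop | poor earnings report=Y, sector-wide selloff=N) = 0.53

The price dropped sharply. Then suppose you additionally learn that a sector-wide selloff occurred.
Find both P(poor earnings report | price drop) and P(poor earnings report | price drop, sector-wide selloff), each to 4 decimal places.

Numerator (weight on configurations with poor earnings report): 0.087240 + 0.007517 = 0.094757
Denominator P(price drop): 0.04×0.826×0.946 + 0.6×0.826×0.054 + 0.53×0.174×0.946 + 0.8×0.174×0.054 = 0.152775
P(poor earnings report | price drop) = 0.094757/0.152775 ≈ 0.6202

Now condition on the additional information:
P(price drop | sector-wide selloff) = 0.6·0.826 + 0.8·0.174 = 0.495600 + 0.139200 = 0.634800
Of this, 0.139200 comes from 0.8·0.174 (the poor earnings report=true cases).
So P(poor earnings report | price drop, sector-wide selloff) = 0.139200/0.634800 ≈ 0.2193.
This is intercausal reasoning (explaining away): once sector-wide selloff accounts for the price drop, poor earnings report becomes less likely.

P(poor earnings report | price drop) ≈ 0.6202; P(poor earnings report | price drop, sector-wide selloff) ≈ 0.2193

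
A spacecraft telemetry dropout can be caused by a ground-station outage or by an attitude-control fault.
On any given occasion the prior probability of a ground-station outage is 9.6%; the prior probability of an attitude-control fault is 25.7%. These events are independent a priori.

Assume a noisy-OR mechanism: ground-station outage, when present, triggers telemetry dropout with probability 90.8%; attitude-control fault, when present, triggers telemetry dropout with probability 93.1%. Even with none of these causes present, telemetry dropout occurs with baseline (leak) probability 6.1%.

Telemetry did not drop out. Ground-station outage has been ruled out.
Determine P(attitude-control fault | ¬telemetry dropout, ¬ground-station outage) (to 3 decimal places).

Under noisy-OR, P(telemetry dropout | causes) = 1 − (1−0.061)·∏(1−qᵢ) over the active causes.
For the numerator, keep only attitude-control fault=true terms: 0.064791*0.257 = 0.016651
The normalizing constant is 0.939*0.743 + 0.064791*0.257 = 0.714328
Posterior = 0.016651 / 0.714328 ≈ 0.023

P(attitude-control fault | ¬telemetry dropout, ¬ground-station outage) ≈ 0.023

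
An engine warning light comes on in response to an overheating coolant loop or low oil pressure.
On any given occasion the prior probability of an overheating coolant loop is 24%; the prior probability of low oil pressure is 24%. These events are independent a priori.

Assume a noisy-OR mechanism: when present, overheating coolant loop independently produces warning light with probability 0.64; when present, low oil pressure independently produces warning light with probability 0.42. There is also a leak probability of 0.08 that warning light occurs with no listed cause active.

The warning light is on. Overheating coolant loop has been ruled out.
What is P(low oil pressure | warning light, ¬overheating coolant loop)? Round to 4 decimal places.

P(low oil pressure | warning light, ¬overheating coolant loop) ≈ 0.6480

Under noisy-OR, P(warning light | causes) = 1 − (1−0.08)·∏(1−qᵢ) over the active causes.
P(warning light | ¬overheating coolant loop) = 0.08×0.76 + 0.4664×0.24 = 0.060800 + 0.111936 = 0.172736
Of this, 0.111936 comes from 0.4664×0.24 (the low oil pressure=true cases).
Hence the posterior is 0.111936/0.172736 ≈ 0.6480.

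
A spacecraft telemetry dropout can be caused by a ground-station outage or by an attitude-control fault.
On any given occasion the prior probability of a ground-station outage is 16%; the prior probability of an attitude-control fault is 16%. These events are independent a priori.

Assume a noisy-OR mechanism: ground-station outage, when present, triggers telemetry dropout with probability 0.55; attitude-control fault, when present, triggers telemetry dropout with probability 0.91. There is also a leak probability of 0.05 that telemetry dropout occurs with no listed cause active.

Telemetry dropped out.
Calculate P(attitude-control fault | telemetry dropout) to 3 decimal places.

P(attitude-control fault | telemetry dropout) ≈ 0.568

Under noisy-OR, P(telemetry dropout | causes) = 1 − (1−0.05)·∏(1−qᵢ) over the active causes.
Enumerate the 4 (ground-station outage, attitude-control fault) configurations and weight by the priors:
  P(telemetry dropout) = 0.05·0.84·0.84 + 0.9145·0.84·0.16 + 0.5725·0.16·0.84 + 0.961525·0.16·0.16
        = 0.035280 + 0.122909 + 0.076944 + 0.024615 = 0.259748
The terms with attitude-control fault present sum to 0.147524, so
  P(attitude-control fault | telemetry dropout) = 0.147524 / 0.259748 ≈ 0.568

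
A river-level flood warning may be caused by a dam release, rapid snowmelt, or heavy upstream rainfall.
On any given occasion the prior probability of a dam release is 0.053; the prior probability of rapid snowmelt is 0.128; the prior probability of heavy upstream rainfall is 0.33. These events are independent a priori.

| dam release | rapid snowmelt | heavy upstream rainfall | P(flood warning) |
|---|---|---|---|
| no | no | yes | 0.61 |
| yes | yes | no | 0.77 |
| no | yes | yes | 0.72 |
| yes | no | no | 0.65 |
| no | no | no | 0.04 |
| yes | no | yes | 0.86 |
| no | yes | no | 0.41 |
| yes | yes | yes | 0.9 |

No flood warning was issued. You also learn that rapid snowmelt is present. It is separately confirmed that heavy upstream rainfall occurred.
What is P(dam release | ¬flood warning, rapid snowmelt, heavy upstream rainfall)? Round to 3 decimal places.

P(dam release | ¬flood warning, rapid snowmelt, heavy upstream rainfall) ≈ 0.020

Numerator (weight on configurations with dam release): 0.1×0.053 = 0.005300
The normalizing constant is 0.28×0.947 + 0.1×0.053 = 0.270460
Posterior = 0.005300 / 0.270460 ≈ 0.020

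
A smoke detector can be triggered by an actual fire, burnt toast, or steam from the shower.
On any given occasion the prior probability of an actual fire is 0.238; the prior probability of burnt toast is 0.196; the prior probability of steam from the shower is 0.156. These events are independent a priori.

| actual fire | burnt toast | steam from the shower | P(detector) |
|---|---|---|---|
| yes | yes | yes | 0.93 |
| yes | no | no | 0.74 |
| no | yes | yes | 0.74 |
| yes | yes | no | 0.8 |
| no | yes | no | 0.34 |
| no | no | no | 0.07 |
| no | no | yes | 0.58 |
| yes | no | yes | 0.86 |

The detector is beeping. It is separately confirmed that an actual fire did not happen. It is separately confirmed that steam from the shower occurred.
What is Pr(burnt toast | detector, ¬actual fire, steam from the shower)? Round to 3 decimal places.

Pr(burnt toast | detector, ¬actual fire, steam from the shower) ≈ 0.237

Sum P(detector|·) weighted by the priors over both values of burnt toast:
  P(detector | ¬actual fire, steam from the shower) = 0.58·0.804 + 0.74·0.196
        = 0.466320 + 0.145040 = 0.611360
Configurations with burnt toast contribute 0.145040, so
  P(burnt toast | detector, ¬actual fire, steam from the shower) = 0.145040 / 0.611360 ≈ 0.237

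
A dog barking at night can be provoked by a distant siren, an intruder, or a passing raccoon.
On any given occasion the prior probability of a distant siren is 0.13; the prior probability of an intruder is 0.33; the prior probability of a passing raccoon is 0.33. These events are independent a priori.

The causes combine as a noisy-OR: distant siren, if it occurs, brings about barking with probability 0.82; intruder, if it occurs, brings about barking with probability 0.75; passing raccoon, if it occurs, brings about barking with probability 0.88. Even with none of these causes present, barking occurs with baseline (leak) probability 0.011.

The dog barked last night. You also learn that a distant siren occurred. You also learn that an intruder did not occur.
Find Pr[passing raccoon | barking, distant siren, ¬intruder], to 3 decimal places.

Under noisy-OR, P(barking | causes) = 1 − (1−0.011)·∏(1−qᵢ) over the active causes.
Weight on passing raccoon=true, given the evidence: 0.978638*0.33 = 0.322951
Denominator P(barking | distant siren, ¬intruder): 0.82198*0.67 + 0.978638*0.33 = 0.873678
Posterior = 0.322951 / 0.873678 ≈ 0.370

Pr[passing raccoon | barking, distant siren, ¬intruder] ≈ 0.370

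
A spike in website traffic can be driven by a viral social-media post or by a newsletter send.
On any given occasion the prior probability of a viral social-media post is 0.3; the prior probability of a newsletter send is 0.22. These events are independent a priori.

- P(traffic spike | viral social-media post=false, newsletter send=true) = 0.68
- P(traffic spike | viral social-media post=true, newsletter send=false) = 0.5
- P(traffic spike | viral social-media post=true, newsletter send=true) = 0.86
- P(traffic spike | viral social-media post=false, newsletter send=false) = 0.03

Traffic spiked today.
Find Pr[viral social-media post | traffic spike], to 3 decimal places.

Pr[viral social-media post | traffic spike] ≈ 0.589

By total probability over the 4 (viral social-media post, newsletter send) configurations:
  P(traffic spike) = 0.03*0.7*0.78 + 0.68*0.7*0.22 + 0.5*0.3*0.78 + 0.86*0.3*0.22
        = 0.016380 + 0.104720 + 0.117000 + 0.056760 = 0.294860
Configurations with viral social-media post contribute 0.173760, so
  P(viral social-media post | traffic spike) = 0.173760 / 0.294860 ≈ 0.589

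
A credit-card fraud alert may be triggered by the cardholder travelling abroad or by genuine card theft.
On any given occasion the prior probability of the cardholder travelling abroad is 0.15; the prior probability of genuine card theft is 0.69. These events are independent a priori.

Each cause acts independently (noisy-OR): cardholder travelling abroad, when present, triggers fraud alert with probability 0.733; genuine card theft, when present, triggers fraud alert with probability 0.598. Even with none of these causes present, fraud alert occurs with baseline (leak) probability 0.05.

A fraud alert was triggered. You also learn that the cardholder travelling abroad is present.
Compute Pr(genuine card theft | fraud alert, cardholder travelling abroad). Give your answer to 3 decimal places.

Under noisy-OR, P(fraud alert | causes) = 1 − (1−0.05)·∏(1−qᵢ) over the active causes.
Sum P(fraud alert|·) weighted by the priors over both values of genuine card theft:
  P(fraud alert | cardholder travelling abroad) = 0.74635·0.31 + 0.898033·0.69
        = 0.231368 + 0.619643 = 0.851011
The terms with genuine card theft present sum to 0.619643, so
  P(genuine card theft | fraud alert, cardholder travelling abroad) = 0.619643 / 0.851011 ≈ 0.728

Pr(genuine card theft | fraud alert, cardholder travelling abroad) ≈ 0.728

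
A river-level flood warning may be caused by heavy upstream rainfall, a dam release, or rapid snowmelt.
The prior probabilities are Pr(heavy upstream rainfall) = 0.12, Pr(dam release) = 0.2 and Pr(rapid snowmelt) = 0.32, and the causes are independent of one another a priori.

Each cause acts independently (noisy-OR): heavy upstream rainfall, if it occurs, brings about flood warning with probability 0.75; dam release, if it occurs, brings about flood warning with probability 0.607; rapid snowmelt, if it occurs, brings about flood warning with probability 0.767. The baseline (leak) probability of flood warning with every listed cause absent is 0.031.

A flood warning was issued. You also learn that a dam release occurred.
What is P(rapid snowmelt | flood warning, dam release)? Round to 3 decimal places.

P(rapid snowmelt | flood warning, dam release) ≈ 0.398

Under noisy-OR, P(flood warning | causes) = 1 − (1−0.031)·∏(1−qᵢ) over the active causes.
For the numerator, keep only rapid snowmelt=true terms: 0.256614 + 0.037548 = 0.294162
The normalizing constant is 0.619183·0.88·0.68 + 0.91127·0.88·0.32 + 0.904796·0.12·0.68 + 0.977817·0.12·0.32 = 0.738512
P(rapid snowmelt | flood warning, dam release) = 0.294162/0.738512 ≈ 0.398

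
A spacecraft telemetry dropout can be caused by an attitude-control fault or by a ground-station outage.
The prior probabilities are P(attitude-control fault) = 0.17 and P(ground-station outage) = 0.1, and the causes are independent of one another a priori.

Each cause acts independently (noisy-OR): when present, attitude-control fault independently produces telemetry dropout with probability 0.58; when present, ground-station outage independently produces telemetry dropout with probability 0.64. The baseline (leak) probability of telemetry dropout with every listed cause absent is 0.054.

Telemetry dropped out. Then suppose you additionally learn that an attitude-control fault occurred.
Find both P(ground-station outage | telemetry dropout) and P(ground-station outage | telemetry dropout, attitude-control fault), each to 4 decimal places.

Under noisy-OR, P(telemetry dropout | causes) = 1 − (1−0.054)·∏(1−qᵢ) over the active causes.
P(telemetry dropout) = 0.054*0.83*0.9 + 0.65944*0.83*0.1 + 0.60268*0.17*0.9 + 0.856965*0.17*0.1 = 0.040338 + 0.054734 + 0.092210 + 0.014568 = 0.201850
The ground-station outage-present share is 0.054734 + 0.014568 = 0.069302.
Hence the posterior is 0.069302/0.201850 ≈ 0.3433.

With the extra evidence:
Enumerate both values of ground-station outage and weight by the priors:
  P(telemetry dropout | attitude-control fault) = 0.60268*0.9 + 0.856965*0.1
        = 0.542412 + 0.085697 = 0.628109
The terms with ground-station outage present sum to 0.085697, so
  P(ground-station outage | telemetry dropout, attitude-control fault) = 0.085697 / 0.628109 ≈ 0.1364

P(ground-station outage | telemetry dropout) ≈ 0.3433; P(ground-station outage | telemetry dropout, attitude-control fault) ≈ 0.1364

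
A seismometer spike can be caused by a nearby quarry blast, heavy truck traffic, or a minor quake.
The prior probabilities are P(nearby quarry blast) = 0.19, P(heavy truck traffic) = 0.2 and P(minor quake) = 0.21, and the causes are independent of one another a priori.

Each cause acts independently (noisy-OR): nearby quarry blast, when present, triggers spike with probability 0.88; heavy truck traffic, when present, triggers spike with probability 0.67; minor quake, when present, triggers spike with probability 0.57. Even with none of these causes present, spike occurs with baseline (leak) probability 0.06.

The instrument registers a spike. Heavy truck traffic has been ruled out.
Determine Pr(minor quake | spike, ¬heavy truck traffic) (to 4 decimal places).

Pr(minor quake | spike, ¬heavy truck traffic) ≈ 0.4481

Under noisy-OR, P(spike | causes) = 1 − (1−0.06)·∏(1−qᵢ) over the active causes.
P(spike | ¬heavy truck traffic) = 0.06*0.81*0.79 + 0.5958*0.81*0.21 + 0.8872*0.19*0.79 + 0.951496*0.19*0.21 = 0.038394 + 0.101346 + 0.133169 + 0.037965 = 0.310874
Of this, 0.139311 comes from 0.101346 + 0.037965 (the minor quake=true cases).
So P(minor quake | spike, ¬heavy truck traffic) = 0.139311/0.310874 ≈ 0.4481.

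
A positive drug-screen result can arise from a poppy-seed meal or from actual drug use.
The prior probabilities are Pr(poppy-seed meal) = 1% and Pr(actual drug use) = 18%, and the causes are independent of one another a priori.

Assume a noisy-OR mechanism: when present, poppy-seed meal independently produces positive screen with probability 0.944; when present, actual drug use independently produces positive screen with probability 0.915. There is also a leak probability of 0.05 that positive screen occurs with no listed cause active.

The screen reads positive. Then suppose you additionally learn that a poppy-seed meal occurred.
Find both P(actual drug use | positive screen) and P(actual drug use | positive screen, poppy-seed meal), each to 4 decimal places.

P(actual drug use | positive screen) ≈ 0.7740; P(actual drug use | positive screen, poppy-seed meal) ≈ 0.1875

Under noisy-OR, P(positive screen | causes) = 1 − (1−0.05)·∏(1−qᵢ) over the active causes.
P(positive screen) = 0.05*0.99*0.82 + 0.91925*0.99*0.18 + 0.9468*0.01*0.82 + 0.995478*0.01*0.18 = 0.040590 + 0.163810 + 0.007764 + 0.001792 = 0.213956
The actual drug use-present share is 0.163810 + 0.001792 = 0.165602.
So P(actual drug use | positive screen) = 0.165602/0.213956 ≈ 0.7740.

Now condition on the additional information:
Enumerate both values of actual drug use and weight by the priors:
  P(positive screen | poppy-seed meal) = 0.9468×0.82 + 0.995478×0.18
        = 0.776376 + 0.179186 = 0.955562
Keeping only the actual drug use-present terms gives 0.179186, so
  P(actual drug use | positive screen, poppy-seed meal) = 0.179186 / 0.955562 ≈ 0.1875
This is intercausal reasoning (explaining away): once poppy-seed meal accounts for the positive screen, actual drug use becomes less likely.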